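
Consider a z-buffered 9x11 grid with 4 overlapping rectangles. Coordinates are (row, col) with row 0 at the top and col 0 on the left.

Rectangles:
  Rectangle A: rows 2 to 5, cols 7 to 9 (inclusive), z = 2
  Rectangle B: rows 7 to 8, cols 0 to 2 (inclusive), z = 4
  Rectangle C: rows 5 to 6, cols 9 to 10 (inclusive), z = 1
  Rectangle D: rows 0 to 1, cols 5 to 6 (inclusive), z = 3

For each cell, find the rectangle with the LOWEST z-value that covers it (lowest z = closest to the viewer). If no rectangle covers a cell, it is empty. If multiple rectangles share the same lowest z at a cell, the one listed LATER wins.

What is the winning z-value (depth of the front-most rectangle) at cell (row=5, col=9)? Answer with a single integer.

Check cell (5,9):
  A: rows 2-5 cols 7-9 z=2 -> covers; best now A (z=2)
  B: rows 7-8 cols 0-2 -> outside (row miss)
  C: rows 5-6 cols 9-10 z=1 -> covers; best now C (z=1)
  D: rows 0-1 cols 5-6 -> outside (row miss)
Winner: C at z=1

Answer: 1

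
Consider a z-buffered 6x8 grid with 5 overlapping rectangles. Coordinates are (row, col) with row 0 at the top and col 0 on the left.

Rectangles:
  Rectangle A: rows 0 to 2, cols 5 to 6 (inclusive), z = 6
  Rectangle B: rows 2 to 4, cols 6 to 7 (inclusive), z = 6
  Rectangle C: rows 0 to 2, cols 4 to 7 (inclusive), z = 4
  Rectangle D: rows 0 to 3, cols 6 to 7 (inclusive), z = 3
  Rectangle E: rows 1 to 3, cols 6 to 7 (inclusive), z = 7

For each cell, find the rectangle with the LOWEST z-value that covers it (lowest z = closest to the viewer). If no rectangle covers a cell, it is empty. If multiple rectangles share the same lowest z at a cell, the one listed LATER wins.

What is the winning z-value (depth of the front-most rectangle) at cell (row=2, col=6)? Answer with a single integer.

Check cell (2,6):
  A: rows 0-2 cols 5-6 z=6 -> covers; best now A (z=6)
  B: rows 2-4 cols 6-7 z=6 -> covers; best now B (z=6)
  C: rows 0-2 cols 4-7 z=4 -> covers; best now C (z=4)
  D: rows 0-3 cols 6-7 z=3 -> covers; best now D (z=3)
  E: rows 1-3 cols 6-7 z=7 -> covers; best now D (z=3)
Winner: D at z=3

Answer: 3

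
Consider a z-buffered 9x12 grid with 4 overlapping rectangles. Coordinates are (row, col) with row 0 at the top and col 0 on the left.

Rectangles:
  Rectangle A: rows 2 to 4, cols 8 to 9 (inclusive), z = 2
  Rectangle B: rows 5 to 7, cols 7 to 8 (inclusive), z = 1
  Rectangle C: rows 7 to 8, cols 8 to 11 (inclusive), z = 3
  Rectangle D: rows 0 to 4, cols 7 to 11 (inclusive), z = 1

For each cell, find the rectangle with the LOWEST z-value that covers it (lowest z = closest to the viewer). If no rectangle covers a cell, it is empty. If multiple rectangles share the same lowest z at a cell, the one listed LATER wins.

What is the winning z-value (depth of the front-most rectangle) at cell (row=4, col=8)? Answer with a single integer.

Check cell (4,8):
  A: rows 2-4 cols 8-9 z=2 -> covers; best now A (z=2)
  B: rows 5-7 cols 7-8 -> outside (row miss)
  C: rows 7-8 cols 8-11 -> outside (row miss)
  D: rows 0-4 cols 7-11 z=1 -> covers; best now D (z=1)
Winner: D at z=1

Answer: 1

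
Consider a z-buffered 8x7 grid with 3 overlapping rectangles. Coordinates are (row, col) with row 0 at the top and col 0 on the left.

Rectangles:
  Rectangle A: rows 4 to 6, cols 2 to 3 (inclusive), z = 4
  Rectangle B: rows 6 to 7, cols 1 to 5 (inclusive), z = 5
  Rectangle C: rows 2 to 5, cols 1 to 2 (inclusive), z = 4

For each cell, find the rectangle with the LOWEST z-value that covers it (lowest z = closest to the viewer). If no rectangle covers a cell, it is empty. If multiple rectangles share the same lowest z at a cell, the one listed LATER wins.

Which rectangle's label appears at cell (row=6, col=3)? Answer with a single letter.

Answer: A

Derivation:
Check cell (6,3):
  A: rows 4-6 cols 2-3 z=4 -> covers; best now A (z=4)
  B: rows 6-7 cols 1-5 z=5 -> covers; best now A (z=4)
  C: rows 2-5 cols 1-2 -> outside (row miss)
Winner: A at z=4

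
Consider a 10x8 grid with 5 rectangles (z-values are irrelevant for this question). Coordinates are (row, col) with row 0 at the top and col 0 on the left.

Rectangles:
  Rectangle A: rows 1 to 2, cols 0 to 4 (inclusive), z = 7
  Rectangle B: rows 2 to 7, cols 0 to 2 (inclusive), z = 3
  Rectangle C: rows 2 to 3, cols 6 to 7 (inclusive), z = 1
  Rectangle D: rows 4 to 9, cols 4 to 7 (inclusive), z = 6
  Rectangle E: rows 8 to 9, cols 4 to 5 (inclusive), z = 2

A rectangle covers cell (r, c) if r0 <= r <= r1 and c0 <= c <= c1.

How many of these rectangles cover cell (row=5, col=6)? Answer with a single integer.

Answer: 1

Derivation:
Check cell (5,6):
  A: rows 1-2 cols 0-4 -> outside (row miss)
  B: rows 2-7 cols 0-2 -> outside (col miss)
  C: rows 2-3 cols 6-7 -> outside (row miss)
  D: rows 4-9 cols 4-7 -> covers
  E: rows 8-9 cols 4-5 -> outside (row miss)
Count covering = 1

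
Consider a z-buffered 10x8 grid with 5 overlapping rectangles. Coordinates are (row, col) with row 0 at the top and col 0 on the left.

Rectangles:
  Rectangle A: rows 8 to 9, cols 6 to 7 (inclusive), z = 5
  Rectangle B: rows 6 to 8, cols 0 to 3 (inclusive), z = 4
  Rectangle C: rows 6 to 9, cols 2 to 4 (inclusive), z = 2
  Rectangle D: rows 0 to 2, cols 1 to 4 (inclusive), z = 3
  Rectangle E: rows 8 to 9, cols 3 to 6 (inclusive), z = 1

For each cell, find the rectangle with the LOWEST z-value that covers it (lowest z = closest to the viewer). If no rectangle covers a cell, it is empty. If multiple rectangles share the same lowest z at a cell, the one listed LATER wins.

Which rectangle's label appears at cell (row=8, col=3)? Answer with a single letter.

Check cell (8,3):
  A: rows 8-9 cols 6-7 -> outside (col miss)
  B: rows 6-8 cols 0-3 z=4 -> covers; best now B (z=4)
  C: rows 6-9 cols 2-4 z=2 -> covers; best now C (z=2)
  D: rows 0-2 cols 1-4 -> outside (row miss)
  E: rows 8-9 cols 3-6 z=1 -> covers; best now E (z=1)
Winner: E at z=1

Answer: E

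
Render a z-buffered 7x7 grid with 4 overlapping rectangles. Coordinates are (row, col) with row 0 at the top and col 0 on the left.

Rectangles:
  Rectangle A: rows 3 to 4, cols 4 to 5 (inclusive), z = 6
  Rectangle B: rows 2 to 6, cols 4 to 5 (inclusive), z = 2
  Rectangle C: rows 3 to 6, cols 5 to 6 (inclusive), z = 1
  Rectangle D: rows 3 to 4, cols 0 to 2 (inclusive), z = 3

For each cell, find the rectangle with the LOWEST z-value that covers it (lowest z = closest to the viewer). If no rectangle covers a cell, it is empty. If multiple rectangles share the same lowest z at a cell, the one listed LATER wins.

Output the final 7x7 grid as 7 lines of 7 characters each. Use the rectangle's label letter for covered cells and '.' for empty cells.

.......
.......
....BB.
DDD.BCC
DDD.BCC
....BCC
....BCC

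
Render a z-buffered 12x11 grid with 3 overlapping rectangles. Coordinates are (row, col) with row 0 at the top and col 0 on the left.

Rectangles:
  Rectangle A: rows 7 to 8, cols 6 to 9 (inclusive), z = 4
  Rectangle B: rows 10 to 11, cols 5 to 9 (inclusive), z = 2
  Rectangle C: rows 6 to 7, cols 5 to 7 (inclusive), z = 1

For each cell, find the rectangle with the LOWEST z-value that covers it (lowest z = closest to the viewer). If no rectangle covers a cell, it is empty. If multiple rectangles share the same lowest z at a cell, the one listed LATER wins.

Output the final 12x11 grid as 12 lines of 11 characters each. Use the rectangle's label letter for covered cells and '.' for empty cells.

...........
...........
...........
...........
...........
...........
.....CCC...
.....CCCAA.
......AAAA.
...........
.....BBBBB.
.....BBBBB.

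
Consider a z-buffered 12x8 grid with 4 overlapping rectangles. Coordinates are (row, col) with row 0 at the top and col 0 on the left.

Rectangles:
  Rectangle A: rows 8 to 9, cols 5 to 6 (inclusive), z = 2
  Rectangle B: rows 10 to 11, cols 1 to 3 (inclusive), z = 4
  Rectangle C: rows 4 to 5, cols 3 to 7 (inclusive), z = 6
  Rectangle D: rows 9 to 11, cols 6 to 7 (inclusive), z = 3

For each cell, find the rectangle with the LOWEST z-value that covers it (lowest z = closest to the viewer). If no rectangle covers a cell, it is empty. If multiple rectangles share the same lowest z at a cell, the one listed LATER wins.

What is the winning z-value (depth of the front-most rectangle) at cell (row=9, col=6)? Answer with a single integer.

Answer: 2

Derivation:
Check cell (9,6):
  A: rows 8-9 cols 5-6 z=2 -> covers; best now A (z=2)
  B: rows 10-11 cols 1-3 -> outside (row miss)
  C: rows 4-5 cols 3-7 -> outside (row miss)
  D: rows 9-11 cols 6-7 z=3 -> covers; best now A (z=2)
Winner: A at z=2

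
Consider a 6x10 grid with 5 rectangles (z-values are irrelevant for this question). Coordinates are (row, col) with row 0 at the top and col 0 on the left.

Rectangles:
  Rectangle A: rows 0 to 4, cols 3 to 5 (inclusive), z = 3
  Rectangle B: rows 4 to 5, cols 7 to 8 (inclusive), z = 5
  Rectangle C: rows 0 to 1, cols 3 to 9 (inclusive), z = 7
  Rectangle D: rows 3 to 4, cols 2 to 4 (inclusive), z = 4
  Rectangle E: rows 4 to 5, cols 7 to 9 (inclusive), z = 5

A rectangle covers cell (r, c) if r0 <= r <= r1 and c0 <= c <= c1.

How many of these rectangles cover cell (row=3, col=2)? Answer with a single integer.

Check cell (3,2):
  A: rows 0-4 cols 3-5 -> outside (col miss)
  B: rows 4-5 cols 7-8 -> outside (row miss)
  C: rows 0-1 cols 3-9 -> outside (row miss)
  D: rows 3-4 cols 2-4 -> covers
  E: rows 4-5 cols 7-9 -> outside (row miss)
Count covering = 1

Answer: 1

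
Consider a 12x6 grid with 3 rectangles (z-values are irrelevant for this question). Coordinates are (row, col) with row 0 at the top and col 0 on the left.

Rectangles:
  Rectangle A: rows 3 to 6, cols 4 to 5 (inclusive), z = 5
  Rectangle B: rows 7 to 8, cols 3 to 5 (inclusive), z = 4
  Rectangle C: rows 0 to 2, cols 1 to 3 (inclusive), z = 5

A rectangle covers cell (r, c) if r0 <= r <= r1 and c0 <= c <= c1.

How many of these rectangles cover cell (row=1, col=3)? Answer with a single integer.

Answer: 1

Derivation:
Check cell (1,3):
  A: rows 3-6 cols 4-5 -> outside (row miss)
  B: rows 7-8 cols 3-5 -> outside (row miss)
  C: rows 0-2 cols 1-3 -> covers
Count covering = 1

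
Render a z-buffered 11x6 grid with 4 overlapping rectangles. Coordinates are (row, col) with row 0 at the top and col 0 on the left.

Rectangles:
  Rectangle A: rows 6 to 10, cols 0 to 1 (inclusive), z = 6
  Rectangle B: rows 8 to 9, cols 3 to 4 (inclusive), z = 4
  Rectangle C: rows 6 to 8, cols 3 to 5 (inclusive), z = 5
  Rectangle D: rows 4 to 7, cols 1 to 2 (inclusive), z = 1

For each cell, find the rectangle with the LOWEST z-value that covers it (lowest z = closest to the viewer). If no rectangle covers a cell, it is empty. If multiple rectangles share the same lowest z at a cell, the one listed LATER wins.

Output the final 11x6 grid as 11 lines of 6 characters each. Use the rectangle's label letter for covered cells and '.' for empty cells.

......
......
......
......
.DD...
.DD...
ADDCCC
ADDCCC
AA.BBC
AA.BB.
AA....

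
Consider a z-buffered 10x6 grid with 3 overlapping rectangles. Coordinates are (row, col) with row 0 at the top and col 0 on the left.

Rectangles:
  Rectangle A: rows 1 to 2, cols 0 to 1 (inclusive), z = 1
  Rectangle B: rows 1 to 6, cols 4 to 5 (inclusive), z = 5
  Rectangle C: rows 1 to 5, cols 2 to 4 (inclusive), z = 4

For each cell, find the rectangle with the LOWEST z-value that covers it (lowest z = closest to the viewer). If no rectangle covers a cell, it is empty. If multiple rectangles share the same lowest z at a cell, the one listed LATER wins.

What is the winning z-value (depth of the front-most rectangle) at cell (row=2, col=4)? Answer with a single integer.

Answer: 4

Derivation:
Check cell (2,4):
  A: rows 1-2 cols 0-1 -> outside (col miss)
  B: rows 1-6 cols 4-5 z=5 -> covers; best now B (z=5)
  C: rows 1-5 cols 2-4 z=4 -> covers; best now C (z=4)
Winner: C at z=4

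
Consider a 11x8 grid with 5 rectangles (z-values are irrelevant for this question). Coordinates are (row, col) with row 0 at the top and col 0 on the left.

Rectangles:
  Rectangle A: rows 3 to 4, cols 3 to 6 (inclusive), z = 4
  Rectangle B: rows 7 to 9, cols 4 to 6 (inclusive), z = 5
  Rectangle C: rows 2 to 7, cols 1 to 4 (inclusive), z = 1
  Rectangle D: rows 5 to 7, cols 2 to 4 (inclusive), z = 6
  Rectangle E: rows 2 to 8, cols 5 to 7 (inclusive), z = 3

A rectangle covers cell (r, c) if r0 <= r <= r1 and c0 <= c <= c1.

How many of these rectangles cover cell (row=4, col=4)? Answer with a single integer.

Check cell (4,4):
  A: rows 3-4 cols 3-6 -> covers
  B: rows 7-9 cols 4-6 -> outside (row miss)
  C: rows 2-7 cols 1-4 -> covers
  D: rows 5-7 cols 2-4 -> outside (row miss)
  E: rows 2-8 cols 5-7 -> outside (col miss)
Count covering = 2

Answer: 2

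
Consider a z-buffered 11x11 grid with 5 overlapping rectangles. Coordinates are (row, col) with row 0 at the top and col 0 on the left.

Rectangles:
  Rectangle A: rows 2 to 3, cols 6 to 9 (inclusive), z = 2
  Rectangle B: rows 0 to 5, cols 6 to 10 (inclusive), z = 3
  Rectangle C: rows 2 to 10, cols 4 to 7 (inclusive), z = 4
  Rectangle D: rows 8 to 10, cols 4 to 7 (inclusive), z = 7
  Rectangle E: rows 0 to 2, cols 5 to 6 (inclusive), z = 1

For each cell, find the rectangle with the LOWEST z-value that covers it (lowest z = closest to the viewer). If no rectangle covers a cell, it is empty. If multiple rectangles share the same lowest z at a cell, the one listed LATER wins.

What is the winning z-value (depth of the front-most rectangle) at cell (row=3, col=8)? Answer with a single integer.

Answer: 2

Derivation:
Check cell (3,8):
  A: rows 2-3 cols 6-9 z=2 -> covers; best now A (z=2)
  B: rows 0-5 cols 6-10 z=3 -> covers; best now A (z=2)
  C: rows 2-10 cols 4-7 -> outside (col miss)
  D: rows 8-10 cols 4-7 -> outside (row miss)
  E: rows 0-2 cols 5-6 -> outside (row miss)
Winner: A at z=2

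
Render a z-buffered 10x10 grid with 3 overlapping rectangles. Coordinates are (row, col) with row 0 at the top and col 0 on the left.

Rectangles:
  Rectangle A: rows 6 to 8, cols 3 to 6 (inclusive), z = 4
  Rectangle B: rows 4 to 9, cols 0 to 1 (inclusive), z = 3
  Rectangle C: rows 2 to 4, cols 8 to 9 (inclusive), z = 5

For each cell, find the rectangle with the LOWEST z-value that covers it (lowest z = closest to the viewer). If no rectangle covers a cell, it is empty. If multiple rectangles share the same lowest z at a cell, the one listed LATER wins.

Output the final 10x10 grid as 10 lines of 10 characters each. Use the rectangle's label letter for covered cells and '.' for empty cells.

..........
..........
........CC
........CC
BB......CC
BB........
BB.AAAA...
BB.AAAA...
BB.AAAA...
BB........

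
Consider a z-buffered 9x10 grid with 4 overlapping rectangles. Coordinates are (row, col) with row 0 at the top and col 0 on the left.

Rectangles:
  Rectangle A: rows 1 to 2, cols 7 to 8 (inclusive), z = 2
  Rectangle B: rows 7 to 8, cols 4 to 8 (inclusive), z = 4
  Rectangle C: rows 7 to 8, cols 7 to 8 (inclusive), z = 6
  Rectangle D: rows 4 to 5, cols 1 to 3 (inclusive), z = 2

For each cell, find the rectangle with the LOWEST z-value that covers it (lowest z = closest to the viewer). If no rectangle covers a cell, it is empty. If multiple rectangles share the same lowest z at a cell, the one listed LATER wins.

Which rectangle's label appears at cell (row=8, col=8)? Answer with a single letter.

Answer: B

Derivation:
Check cell (8,8):
  A: rows 1-2 cols 7-8 -> outside (row miss)
  B: rows 7-8 cols 4-8 z=4 -> covers; best now B (z=4)
  C: rows 7-8 cols 7-8 z=6 -> covers; best now B (z=4)
  D: rows 4-5 cols 1-3 -> outside (row miss)
Winner: B at z=4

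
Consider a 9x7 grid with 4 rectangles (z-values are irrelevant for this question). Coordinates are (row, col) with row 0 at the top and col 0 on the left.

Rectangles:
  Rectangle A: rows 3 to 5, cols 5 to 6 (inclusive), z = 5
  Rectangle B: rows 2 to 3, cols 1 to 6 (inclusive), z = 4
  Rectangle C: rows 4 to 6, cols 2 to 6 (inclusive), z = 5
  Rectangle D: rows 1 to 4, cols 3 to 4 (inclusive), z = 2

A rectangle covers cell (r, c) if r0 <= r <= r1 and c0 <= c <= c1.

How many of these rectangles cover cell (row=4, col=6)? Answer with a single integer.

Check cell (4,6):
  A: rows 3-5 cols 5-6 -> covers
  B: rows 2-3 cols 1-6 -> outside (row miss)
  C: rows 4-6 cols 2-6 -> covers
  D: rows 1-4 cols 3-4 -> outside (col miss)
Count covering = 2

Answer: 2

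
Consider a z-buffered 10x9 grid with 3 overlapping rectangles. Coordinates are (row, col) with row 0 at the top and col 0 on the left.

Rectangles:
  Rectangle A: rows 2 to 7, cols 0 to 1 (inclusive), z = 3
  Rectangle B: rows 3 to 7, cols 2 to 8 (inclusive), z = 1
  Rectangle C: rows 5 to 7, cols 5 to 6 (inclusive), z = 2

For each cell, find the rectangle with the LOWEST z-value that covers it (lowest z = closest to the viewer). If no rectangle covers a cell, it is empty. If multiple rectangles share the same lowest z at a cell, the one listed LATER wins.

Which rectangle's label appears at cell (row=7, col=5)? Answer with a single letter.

Answer: B

Derivation:
Check cell (7,5):
  A: rows 2-7 cols 0-1 -> outside (col miss)
  B: rows 3-7 cols 2-8 z=1 -> covers; best now B (z=1)
  C: rows 5-7 cols 5-6 z=2 -> covers; best now B (z=1)
Winner: B at z=1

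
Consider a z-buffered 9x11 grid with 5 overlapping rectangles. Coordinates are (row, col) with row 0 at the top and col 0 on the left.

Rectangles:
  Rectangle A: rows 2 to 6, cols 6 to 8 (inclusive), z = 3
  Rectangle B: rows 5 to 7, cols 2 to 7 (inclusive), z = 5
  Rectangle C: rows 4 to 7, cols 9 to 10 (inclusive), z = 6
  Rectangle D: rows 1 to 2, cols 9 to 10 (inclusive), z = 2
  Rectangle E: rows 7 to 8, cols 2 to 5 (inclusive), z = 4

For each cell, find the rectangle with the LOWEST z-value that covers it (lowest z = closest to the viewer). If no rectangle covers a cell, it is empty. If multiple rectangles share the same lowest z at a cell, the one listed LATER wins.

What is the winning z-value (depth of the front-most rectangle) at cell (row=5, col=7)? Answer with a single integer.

Check cell (5,7):
  A: rows 2-6 cols 6-8 z=3 -> covers; best now A (z=3)
  B: rows 5-7 cols 2-7 z=5 -> covers; best now A (z=3)
  C: rows 4-7 cols 9-10 -> outside (col miss)
  D: rows 1-2 cols 9-10 -> outside (row miss)
  E: rows 7-8 cols 2-5 -> outside (row miss)
Winner: A at z=3

Answer: 3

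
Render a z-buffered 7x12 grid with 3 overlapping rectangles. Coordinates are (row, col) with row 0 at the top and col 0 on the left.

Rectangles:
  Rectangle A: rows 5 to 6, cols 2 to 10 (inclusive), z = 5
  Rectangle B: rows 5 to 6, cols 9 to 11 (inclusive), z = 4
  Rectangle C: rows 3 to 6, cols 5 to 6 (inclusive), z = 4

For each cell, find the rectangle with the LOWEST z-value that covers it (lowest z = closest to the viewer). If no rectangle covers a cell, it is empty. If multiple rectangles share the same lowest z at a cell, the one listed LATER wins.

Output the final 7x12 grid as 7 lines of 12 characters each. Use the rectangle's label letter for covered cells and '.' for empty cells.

............
............
............
.....CC.....
.....CC.....
..AAACCAABBB
..AAACCAABBB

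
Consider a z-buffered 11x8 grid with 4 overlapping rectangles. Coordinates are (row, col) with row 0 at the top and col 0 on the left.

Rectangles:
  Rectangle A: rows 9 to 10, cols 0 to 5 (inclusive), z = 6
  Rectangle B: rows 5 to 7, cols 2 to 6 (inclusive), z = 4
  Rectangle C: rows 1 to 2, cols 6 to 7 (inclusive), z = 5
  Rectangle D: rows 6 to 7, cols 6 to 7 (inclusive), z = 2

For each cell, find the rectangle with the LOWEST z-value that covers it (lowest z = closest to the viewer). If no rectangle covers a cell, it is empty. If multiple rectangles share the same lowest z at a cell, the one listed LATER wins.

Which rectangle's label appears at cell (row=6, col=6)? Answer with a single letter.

Answer: D

Derivation:
Check cell (6,6):
  A: rows 9-10 cols 0-5 -> outside (row miss)
  B: rows 5-7 cols 2-6 z=4 -> covers; best now B (z=4)
  C: rows 1-2 cols 6-7 -> outside (row miss)
  D: rows 6-7 cols 6-7 z=2 -> covers; best now D (z=2)
Winner: D at z=2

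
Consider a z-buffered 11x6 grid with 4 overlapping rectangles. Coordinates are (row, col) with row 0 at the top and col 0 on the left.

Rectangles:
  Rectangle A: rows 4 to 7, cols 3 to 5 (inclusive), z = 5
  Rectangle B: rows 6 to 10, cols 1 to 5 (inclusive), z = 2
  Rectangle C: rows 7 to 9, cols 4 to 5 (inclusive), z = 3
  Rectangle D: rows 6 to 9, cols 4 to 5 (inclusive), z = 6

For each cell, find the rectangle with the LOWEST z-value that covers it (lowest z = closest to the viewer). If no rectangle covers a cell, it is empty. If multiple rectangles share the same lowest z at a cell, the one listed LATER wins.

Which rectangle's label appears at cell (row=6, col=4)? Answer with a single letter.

Answer: B

Derivation:
Check cell (6,4):
  A: rows 4-7 cols 3-5 z=5 -> covers; best now A (z=5)
  B: rows 6-10 cols 1-5 z=2 -> covers; best now B (z=2)
  C: rows 7-9 cols 4-5 -> outside (row miss)
  D: rows 6-9 cols 4-5 z=6 -> covers; best now B (z=2)
Winner: B at z=2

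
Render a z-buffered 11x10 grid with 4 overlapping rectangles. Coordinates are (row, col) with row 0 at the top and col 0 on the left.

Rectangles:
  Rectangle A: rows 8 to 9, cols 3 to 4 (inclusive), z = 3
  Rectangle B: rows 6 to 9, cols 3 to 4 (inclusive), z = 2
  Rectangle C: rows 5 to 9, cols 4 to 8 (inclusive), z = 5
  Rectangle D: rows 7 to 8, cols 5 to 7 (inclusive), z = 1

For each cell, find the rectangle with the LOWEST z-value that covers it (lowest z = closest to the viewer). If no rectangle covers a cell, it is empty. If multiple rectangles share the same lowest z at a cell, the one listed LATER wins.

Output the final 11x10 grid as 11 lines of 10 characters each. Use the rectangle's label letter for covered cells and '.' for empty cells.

..........
..........
..........
..........
..........
....CCCCC.
...BBCCCC.
...BBDDDC.
...BBDDDC.
...BBCCCC.
..........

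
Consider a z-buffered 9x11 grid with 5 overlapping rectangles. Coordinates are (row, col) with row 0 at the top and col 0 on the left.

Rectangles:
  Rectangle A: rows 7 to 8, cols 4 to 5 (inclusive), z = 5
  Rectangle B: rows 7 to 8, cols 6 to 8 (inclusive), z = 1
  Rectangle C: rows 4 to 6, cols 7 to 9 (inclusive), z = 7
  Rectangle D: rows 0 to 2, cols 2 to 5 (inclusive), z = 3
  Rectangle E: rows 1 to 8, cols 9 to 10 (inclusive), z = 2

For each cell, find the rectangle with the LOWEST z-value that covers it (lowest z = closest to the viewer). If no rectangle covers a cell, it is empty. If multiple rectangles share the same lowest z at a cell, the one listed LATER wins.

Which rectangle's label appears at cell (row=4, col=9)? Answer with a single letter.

Answer: E

Derivation:
Check cell (4,9):
  A: rows 7-8 cols 4-5 -> outside (row miss)
  B: rows 7-8 cols 6-8 -> outside (row miss)
  C: rows 4-6 cols 7-9 z=7 -> covers; best now C (z=7)
  D: rows 0-2 cols 2-5 -> outside (row miss)
  E: rows 1-8 cols 9-10 z=2 -> covers; best now E (z=2)
Winner: E at z=2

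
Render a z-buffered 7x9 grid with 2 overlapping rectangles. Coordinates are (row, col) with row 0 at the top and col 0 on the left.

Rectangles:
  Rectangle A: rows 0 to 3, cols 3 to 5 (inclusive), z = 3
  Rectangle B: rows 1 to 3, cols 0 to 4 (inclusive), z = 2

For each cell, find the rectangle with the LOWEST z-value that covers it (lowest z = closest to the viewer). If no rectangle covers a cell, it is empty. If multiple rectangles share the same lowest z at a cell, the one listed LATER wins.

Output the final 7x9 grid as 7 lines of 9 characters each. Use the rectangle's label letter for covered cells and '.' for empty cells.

...AAA...
BBBBBA...
BBBBBA...
BBBBBA...
.........
.........
.........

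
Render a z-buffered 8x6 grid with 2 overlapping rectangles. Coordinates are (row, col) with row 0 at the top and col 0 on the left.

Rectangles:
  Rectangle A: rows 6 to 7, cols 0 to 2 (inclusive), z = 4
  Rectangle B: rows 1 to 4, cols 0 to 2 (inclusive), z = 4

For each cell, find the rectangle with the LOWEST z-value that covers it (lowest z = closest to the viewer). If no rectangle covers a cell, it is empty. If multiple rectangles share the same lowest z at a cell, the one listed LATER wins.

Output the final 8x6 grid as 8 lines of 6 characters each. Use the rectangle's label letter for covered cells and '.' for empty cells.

......
BBB...
BBB...
BBB...
BBB...
......
AAA...
AAA...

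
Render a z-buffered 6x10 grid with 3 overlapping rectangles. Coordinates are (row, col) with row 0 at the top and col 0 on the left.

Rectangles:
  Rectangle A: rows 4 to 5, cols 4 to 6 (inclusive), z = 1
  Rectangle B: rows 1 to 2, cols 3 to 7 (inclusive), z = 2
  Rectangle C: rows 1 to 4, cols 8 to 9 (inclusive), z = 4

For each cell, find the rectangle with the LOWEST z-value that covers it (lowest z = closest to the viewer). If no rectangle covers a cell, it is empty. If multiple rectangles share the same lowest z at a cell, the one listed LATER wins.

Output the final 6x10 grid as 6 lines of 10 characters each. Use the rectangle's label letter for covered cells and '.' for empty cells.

..........
...BBBBBCC
...BBBBBCC
........CC
....AAA.CC
....AAA...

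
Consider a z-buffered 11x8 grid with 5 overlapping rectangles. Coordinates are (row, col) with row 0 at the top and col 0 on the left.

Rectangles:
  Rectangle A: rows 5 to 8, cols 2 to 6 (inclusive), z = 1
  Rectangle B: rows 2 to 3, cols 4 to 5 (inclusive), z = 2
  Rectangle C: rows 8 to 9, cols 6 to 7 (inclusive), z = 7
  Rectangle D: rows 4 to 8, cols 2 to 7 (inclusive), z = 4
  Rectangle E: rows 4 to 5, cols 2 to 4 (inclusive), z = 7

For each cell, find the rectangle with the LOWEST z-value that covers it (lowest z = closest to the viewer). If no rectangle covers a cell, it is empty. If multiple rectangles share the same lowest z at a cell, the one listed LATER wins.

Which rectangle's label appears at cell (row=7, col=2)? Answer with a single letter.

Answer: A

Derivation:
Check cell (7,2):
  A: rows 5-8 cols 2-6 z=1 -> covers; best now A (z=1)
  B: rows 2-3 cols 4-5 -> outside (row miss)
  C: rows 8-9 cols 6-7 -> outside (row miss)
  D: rows 4-8 cols 2-7 z=4 -> covers; best now A (z=1)
  E: rows 4-5 cols 2-4 -> outside (row miss)
Winner: A at z=1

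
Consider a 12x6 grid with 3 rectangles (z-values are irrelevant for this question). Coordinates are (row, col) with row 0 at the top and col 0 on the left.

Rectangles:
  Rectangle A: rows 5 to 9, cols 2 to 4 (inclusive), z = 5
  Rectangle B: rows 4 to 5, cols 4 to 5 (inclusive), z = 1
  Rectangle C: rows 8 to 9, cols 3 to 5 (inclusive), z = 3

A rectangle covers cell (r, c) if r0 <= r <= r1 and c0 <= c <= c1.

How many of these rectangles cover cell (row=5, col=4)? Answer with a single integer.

Answer: 2

Derivation:
Check cell (5,4):
  A: rows 5-9 cols 2-4 -> covers
  B: rows 4-5 cols 4-5 -> covers
  C: rows 8-9 cols 3-5 -> outside (row miss)
Count covering = 2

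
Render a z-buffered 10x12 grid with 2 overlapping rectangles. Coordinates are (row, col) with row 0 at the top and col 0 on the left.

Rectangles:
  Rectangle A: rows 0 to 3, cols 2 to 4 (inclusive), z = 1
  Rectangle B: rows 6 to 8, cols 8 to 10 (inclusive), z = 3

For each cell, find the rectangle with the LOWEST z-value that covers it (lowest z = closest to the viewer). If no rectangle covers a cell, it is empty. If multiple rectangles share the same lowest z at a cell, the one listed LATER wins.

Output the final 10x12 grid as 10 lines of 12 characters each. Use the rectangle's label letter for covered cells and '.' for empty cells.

..AAA.......
..AAA.......
..AAA.......
..AAA.......
............
............
........BBB.
........BBB.
........BBB.
............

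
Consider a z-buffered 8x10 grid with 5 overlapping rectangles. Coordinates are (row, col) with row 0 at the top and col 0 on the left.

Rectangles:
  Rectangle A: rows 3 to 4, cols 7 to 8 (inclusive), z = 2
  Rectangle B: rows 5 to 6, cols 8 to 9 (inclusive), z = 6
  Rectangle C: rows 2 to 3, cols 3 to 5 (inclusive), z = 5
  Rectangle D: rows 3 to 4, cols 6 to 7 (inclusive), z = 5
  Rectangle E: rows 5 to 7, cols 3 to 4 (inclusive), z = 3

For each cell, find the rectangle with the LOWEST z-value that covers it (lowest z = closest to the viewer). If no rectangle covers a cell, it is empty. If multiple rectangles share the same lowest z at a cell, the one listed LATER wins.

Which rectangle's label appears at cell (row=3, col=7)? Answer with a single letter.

Check cell (3,7):
  A: rows 3-4 cols 7-8 z=2 -> covers; best now A (z=2)
  B: rows 5-6 cols 8-9 -> outside (row miss)
  C: rows 2-3 cols 3-5 -> outside (col miss)
  D: rows 3-4 cols 6-7 z=5 -> covers; best now A (z=2)
  E: rows 5-7 cols 3-4 -> outside (row miss)
Winner: A at z=2

Answer: A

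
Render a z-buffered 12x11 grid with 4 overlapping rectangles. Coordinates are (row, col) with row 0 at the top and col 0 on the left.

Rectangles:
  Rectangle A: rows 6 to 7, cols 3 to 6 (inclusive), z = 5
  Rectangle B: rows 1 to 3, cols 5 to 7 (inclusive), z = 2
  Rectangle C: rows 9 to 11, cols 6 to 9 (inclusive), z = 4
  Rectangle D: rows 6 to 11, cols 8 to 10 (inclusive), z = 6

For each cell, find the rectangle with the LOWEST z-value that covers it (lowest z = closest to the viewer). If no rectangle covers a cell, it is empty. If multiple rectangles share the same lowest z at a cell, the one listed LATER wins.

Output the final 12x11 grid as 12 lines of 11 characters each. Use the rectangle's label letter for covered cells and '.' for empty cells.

...........
.....BBB...
.....BBB...
.....BBB...
...........
...........
...AAAA.DDD
...AAAA.DDD
........DDD
......CCCCD
......CCCCD
......CCCCD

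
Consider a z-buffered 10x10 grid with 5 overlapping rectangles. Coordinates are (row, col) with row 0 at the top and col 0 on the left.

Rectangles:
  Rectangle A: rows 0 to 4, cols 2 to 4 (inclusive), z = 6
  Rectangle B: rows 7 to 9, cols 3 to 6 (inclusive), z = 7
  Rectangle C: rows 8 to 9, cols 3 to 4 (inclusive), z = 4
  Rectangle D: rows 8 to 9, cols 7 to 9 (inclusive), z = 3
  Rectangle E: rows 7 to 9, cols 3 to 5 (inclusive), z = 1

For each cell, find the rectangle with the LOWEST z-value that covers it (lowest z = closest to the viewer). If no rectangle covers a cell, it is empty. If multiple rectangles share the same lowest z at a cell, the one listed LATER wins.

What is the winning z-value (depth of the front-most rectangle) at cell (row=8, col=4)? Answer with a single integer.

Answer: 1

Derivation:
Check cell (8,4):
  A: rows 0-4 cols 2-4 -> outside (row miss)
  B: rows 7-9 cols 3-6 z=7 -> covers; best now B (z=7)
  C: rows 8-9 cols 3-4 z=4 -> covers; best now C (z=4)
  D: rows 8-9 cols 7-9 -> outside (col miss)
  E: rows 7-9 cols 3-5 z=1 -> covers; best now E (z=1)
Winner: E at z=1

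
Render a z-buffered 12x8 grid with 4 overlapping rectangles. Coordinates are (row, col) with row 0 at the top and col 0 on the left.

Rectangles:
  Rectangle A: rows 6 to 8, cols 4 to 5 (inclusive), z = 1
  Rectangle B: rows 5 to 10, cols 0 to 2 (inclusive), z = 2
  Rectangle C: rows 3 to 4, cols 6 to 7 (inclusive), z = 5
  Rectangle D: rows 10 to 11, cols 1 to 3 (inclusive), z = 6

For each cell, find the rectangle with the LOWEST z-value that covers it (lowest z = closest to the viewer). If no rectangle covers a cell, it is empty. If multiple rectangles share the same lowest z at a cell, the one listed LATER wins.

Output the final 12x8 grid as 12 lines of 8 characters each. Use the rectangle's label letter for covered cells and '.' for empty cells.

........
........
........
......CC
......CC
BBB.....
BBB.AA..
BBB.AA..
BBB.AA..
BBB.....
BBBD....
.DDD....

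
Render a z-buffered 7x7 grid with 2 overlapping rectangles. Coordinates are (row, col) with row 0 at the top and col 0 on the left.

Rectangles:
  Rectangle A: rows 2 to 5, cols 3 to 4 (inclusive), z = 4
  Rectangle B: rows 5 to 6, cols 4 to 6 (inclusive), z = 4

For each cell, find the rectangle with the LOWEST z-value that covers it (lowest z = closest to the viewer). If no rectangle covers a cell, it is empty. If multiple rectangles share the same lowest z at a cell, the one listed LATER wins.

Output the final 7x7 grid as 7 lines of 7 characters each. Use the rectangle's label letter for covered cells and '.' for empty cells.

.......
.......
...AA..
...AA..
...AA..
...ABBB
....BBB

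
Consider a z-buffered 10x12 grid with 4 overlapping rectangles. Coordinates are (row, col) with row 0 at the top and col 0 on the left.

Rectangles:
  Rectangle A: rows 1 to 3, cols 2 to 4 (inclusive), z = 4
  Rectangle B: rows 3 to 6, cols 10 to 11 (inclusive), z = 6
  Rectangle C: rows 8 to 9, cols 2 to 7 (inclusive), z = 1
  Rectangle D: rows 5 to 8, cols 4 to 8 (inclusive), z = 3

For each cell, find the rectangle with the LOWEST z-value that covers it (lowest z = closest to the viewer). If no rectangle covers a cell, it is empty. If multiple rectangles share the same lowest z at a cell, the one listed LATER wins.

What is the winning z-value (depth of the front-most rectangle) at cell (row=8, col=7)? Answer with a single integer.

Answer: 1

Derivation:
Check cell (8,7):
  A: rows 1-3 cols 2-4 -> outside (row miss)
  B: rows 3-6 cols 10-11 -> outside (row miss)
  C: rows 8-9 cols 2-7 z=1 -> covers; best now C (z=1)
  D: rows 5-8 cols 4-8 z=3 -> covers; best now C (z=1)
Winner: C at z=1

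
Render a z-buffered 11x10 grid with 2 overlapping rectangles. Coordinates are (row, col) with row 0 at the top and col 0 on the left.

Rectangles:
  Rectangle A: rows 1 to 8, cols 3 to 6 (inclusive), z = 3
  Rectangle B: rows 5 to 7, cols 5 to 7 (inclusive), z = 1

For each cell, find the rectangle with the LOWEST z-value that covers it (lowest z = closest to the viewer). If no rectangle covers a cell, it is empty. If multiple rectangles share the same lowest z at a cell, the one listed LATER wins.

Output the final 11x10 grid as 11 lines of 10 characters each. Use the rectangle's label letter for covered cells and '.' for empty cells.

..........
...AAAA...
...AAAA...
...AAAA...
...AAAA...
...AABBB..
...AABBB..
...AABBB..
...AAAA...
..........
..........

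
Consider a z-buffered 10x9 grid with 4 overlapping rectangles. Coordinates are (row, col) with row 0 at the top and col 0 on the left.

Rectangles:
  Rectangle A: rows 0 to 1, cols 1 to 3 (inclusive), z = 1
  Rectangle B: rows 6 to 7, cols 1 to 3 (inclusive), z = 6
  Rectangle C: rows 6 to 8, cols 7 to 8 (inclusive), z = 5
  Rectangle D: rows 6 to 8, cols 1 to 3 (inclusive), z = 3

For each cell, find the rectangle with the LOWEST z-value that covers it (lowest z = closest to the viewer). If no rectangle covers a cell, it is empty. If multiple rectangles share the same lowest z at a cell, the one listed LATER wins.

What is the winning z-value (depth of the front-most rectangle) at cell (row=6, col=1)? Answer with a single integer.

Answer: 3

Derivation:
Check cell (6,1):
  A: rows 0-1 cols 1-3 -> outside (row miss)
  B: rows 6-7 cols 1-3 z=6 -> covers; best now B (z=6)
  C: rows 6-8 cols 7-8 -> outside (col miss)
  D: rows 6-8 cols 1-3 z=3 -> covers; best now D (z=3)
Winner: D at z=3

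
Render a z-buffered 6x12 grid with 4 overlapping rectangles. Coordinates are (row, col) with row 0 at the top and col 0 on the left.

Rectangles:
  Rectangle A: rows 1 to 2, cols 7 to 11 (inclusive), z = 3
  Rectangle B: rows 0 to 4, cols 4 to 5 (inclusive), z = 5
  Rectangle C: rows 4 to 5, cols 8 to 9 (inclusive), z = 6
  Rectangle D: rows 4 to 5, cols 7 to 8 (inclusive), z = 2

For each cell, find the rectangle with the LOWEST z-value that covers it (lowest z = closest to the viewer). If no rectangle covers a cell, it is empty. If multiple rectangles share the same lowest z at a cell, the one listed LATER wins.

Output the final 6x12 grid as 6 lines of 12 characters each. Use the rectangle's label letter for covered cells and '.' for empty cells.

....BB......
....BB.AAAAA
....BB.AAAAA
....BB......
....BB.DDC..
.......DDC..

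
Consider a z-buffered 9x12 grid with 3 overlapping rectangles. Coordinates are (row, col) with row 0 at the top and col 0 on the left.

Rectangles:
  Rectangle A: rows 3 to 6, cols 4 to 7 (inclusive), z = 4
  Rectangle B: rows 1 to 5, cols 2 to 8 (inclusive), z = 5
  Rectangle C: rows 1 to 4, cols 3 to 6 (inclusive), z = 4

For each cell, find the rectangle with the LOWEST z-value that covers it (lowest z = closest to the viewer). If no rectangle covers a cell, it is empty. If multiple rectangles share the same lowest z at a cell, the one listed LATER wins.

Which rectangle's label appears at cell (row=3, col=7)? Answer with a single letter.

Answer: A

Derivation:
Check cell (3,7):
  A: rows 3-6 cols 4-7 z=4 -> covers; best now A (z=4)
  B: rows 1-5 cols 2-8 z=5 -> covers; best now A (z=4)
  C: rows 1-4 cols 3-6 -> outside (col miss)
Winner: A at z=4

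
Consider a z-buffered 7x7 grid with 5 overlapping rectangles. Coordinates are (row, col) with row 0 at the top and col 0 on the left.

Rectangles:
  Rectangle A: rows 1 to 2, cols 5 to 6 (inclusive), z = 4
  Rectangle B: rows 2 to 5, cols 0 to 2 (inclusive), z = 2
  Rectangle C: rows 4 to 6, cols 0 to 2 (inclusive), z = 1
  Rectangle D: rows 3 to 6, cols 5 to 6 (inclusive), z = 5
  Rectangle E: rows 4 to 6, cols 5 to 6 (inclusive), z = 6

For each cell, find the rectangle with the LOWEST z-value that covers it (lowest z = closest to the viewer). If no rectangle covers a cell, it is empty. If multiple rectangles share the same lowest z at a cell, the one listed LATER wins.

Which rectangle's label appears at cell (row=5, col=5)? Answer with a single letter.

Check cell (5,5):
  A: rows 1-2 cols 5-6 -> outside (row miss)
  B: rows 2-5 cols 0-2 -> outside (col miss)
  C: rows 4-6 cols 0-2 -> outside (col miss)
  D: rows 3-6 cols 5-6 z=5 -> covers; best now D (z=5)
  E: rows 4-6 cols 5-6 z=6 -> covers; best now D (z=5)
Winner: D at z=5

Answer: D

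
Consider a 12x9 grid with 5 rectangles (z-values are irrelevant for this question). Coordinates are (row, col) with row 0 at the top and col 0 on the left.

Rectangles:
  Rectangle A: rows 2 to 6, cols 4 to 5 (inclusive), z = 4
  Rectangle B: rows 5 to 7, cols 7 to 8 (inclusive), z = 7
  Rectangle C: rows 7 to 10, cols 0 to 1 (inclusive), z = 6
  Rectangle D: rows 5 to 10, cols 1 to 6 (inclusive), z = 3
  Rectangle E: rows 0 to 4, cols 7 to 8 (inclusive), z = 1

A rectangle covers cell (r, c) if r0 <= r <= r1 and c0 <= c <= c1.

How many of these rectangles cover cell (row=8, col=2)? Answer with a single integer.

Answer: 1

Derivation:
Check cell (8,2):
  A: rows 2-6 cols 4-5 -> outside (row miss)
  B: rows 5-7 cols 7-8 -> outside (row miss)
  C: rows 7-10 cols 0-1 -> outside (col miss)
  D: rows 5-10 cols 1-6 -> covers
  E: rows 0-4 cols 7-8 -> outside (row miss)
Count covering = 1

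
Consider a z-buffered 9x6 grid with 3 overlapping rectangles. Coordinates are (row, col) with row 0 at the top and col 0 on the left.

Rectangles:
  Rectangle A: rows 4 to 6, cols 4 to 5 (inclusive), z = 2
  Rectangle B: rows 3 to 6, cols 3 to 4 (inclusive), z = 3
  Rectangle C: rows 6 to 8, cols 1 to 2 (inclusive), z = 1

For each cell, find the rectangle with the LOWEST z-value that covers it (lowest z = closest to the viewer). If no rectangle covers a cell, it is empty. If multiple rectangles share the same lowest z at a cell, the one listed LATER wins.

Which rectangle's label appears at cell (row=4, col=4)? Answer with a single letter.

Check cell (4,4):
  A: rows 4-6 cols 4-5 z=2 -> covers; best now A (z=2)
  B: rows 3-6 cols 3-4 z=3 -> covers; best now A (z=2)
  C: rows 6-8 cols 1-2 -> outside (row miss)
Winner: A at z=2

Answer: A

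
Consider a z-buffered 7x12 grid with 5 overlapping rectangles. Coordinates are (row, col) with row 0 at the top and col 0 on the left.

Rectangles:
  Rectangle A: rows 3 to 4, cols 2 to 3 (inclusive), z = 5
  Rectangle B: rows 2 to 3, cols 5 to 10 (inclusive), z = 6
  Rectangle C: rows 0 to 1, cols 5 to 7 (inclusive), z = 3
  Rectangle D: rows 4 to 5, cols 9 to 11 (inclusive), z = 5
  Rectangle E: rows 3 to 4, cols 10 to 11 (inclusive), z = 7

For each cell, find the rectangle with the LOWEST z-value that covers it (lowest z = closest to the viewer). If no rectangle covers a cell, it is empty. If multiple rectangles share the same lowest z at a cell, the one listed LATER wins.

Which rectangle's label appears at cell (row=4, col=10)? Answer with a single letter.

Answer: D

Derivation:
Check cell (4,10):
  A: rows 3-4 cols 2-3 -> outside (col miss)
  B: rows 2-3 cols 5-10 -> outside (row miss)
  C: rows 0-1 cols 5-7 -> outside (row miss)
  D: rows 4-5 cols 9-11 z=5 -> covers; best now D (z=5)
  E: rows 3-4 cols 10-11 z=7 -> covers; best now D (z=5)
Winner: D at z=5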